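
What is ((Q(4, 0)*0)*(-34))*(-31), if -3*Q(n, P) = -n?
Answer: 0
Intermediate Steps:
Q(n, P) = n/3 (Q(n, P) = -(-1)*n/3 = n/3)
((Q(4, 0)*0)*(-34))*(-31) = ((((⅓)*4)*0)*(-34))*(-31) = (((4/3)*0)*(-34))*(-31) = (0*(-34))*(-31) = 0*(-31) = 0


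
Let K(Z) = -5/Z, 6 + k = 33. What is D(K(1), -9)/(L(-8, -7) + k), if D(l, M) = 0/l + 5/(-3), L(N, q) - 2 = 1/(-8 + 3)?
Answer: -25/432 ≈ -0.057870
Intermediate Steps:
k = 27 (k = -6 + 33 = 27)
L(N, q) = 9/5 (L(N, q) = 2 + 1/(-8 + 3) = 2 + 1/(-5) = 2 - ⅕ = 9/5)
D(l, M) = -5/3 (D(l, M) = 0 + 5*(-⅓) = 0 - 5/3 = -5/3)
D(K(1), -9)/(L(-8, -7) + k) = -5/3/(9/5 + 27) = -5/3/(144/5) = (5/144)*(-5/3) = -25/432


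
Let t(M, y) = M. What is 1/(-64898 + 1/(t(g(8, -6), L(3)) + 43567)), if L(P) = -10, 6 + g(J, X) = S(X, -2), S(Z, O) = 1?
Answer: -43562/2827086675 ≈ -1.5409e-5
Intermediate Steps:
g(J, X) = -5 (g(J, X) = -6 + 1 = -5)
1/(-64898 + 1/(t(g(8, -6), L(3)) + 43567)) = 1/(-64898 + 1/(-5 + 43567)) = 1/(-64898 + 1/43562) = 1/(-2827086675/43562) = -43562/2827086675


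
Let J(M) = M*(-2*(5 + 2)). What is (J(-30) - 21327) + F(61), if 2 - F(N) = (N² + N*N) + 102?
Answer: -28449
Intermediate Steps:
F(N) = -100 - 2*N² (F(N) = 2 - ((N² + N*N) + 102) = 2 - ((N² + N²) + 102) = 2 - (2*N² + 102) = 2 - (102 + 2*N²) = 2 + (-102 - 2*N²) = -100 - 2*N²)
J(M) = -14*M (J(M) = M*(-2*7) = M*(-14) = -14*M)
(J(-30) - 21327) + F(61) = (-14*(-30) - 21327) + (-100 - 2*61²) = (420 - 21327) + (-100 - 2*3721) = -20907 + (-100 - 7442) = -20907 - 7542 = -28449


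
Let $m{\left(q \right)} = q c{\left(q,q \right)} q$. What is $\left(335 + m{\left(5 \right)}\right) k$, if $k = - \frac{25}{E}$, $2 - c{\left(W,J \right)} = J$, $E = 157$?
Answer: $- \frac{6500}{157} \approx -41.401$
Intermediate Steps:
$c{\left(W,J \right)} = 2 - J$
$k = - \frac{25}{157} \approx -0.15924$
$m{\left(q \right)} = q^{2} \left(2 - q\right)$ ($m{\left(q \right)} = q \left(2 - q\right) q = q^{2} \left(2 - q\right)$)
$\left(335 + m{\left(5 \right)}\right) k = \left(335 + 5^{2} \left(2 - 5\right)\right) \left(- \frac{25}{157}\right) = \left(335 + 25 \left(2 - 5\right)\right) \left(- \frac{25}{157}\right) = \left(335 + 25 \left(-3\right)\right) \left(- \frac{25}{157}\right) = \left(335 - 75\right) \left(- \frac{25}{157}\right) = 260 \left(- \frac{25}{157}\right) = - \frac{6500}{157}$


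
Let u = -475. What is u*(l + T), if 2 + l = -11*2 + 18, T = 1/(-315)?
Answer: 179645/63 ≈ 2851.5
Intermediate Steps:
T = -1/315 ≈ -0.0031746
l = -6 (l = -2 + (-11*2 + 18) = -2 + (-22 + 18) = -2 - 4 = -6)
u*(l + T) = -475*(-6 - 1/315) = -475*(-1891/315) = 179645/63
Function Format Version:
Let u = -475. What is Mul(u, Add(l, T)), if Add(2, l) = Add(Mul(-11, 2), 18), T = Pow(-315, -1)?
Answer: Rational(179645, 63) ≈ 2851.5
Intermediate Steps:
T = Rational(-1, 315) ≈ -0.0031746
l = -6 (l = Add(-2, Add(Mul(-11, 2), 18)) = Add(-2, Add(-22, 18)) = Add(-2, -4) = -6)
Mul(u, Add(l, T)) = Mul(-475, Add(-6, Rational(-1, 315))) = Mul(-475, Rational(-1891, 315)) = Rational(179645, 63)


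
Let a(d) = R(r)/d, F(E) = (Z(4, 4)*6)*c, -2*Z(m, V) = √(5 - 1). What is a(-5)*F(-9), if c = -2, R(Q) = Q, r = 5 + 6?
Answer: -132/5 ≈ -26.400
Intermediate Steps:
r = 11
Z(m, V) = -1 (Z(m, V) = -√(5 - 1)/2 = -√4/2 = -½*2 = -1)
F(E) = 12 (F(E) = -1*6*(-2) = -6*(-2) = 12)
a(d) = 11/d
a(-5)*F(-9) = (11/(-5))*12 = (11*(-⅕))*12 = -11/5*12 = -132/5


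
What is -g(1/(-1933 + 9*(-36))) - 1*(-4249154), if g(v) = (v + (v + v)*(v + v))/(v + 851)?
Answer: 18420224690210321/4335033442 ≈ 4.2492e+6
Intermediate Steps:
g(v) = (v + 4*v**2)/(851 + v) (g(v) = (v + (2*v)*(2*v))/(851 + v) = (v + 4*v**2)/(851 + v))
-g(1/(-1933 + 9*(-36))) - 1*(-4249154) = -(1 + 4/(-1933 + 9*(-36)))/((-1933 + 9*(-36))*(851 + 1/(-1933 + 9*(-36)))) - 1*(-4249154) = -(1 + 4/(-1933 - 324))/((-1933 - 324)*(851 + 1/(-1933 - 324))) + 4249154 = -(1 + 4/(-2257))/((-2257)*(851 + 1/(-2257))) + 4249154 = -(-1)*(1 + 4*(-1/2257))/(2257*(851 - 1/2257)) + 4249154 = -(-1)*(1 - 4/2257)/(2257*1920706/2257) + 4249154 = -(-1)*2257*2253/(2257*1920706*2257) + 4249154 = -1*(-2253/4335033442) + 4249154 = 2253/4335033442 + 4249154 = 18420224690210321/4335033442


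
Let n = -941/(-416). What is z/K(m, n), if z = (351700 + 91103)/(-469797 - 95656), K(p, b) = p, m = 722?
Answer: -442803/408257066 ≈ -0.0010846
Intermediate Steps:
n = 941/416 (n = -941*(-1/416) = 941/416 ≈ 2.2620)
z = -442803/565453 (z = 442803/(-565453) = 442803*(-1/565453) = -442803/565453 ≈ -0.78309)
z/K(m, n) = -442803/565453/722 = -442803/565453*1/722 = -442803/408257066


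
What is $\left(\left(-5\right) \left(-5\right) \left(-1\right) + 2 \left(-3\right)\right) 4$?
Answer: $-124$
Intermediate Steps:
$\left(\left(-5\right) \left(-5\right) \left(-1\right) + 2 \left(-3\right)\right) 4 = \left(25 \left(-1\right) - 6\right) 4 = \left(-25 - 6\right) 4 = \left(-31\right) 4 = -124$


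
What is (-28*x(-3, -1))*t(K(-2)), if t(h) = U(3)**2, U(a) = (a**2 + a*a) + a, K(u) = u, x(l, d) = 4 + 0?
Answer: -49392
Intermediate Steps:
x(l, d) = 4
U(a) = a + 2*a**2 (U(a) = (a**2 + a**2) + a = 2*a**2 + a = a + 2*a**2)
t(h) = 441 (t(h) = (3*(1 + 2*3))**2 = (3*(1 + 6))**2 = (3*7)**2 = 21**2 = 441)
(-28*x(-3, -1))*t(K(-2)) = -28*4*441 = -112*441 = -49392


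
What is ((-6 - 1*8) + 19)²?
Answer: 25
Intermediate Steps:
((-6 - 1*8) + 19)² = ((-6 - 8) + 19)² = (-14 + 19)² = 5² = 25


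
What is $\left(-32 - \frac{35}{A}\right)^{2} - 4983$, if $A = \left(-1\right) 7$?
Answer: $-4254$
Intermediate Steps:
$A = -7$
$\left(-32 - \frac{35}{A}\right)^{2} - 4983 = \left(-32 - \frac{35}{-7}\right)^{2} - 4983 = \left(-32 - -5\right)^{2} - 4983 = \left(-32 + 5\right)^{2} - 4983 = \left(-27\right)^{2} - 4983 = 729 - 4983 = -4254$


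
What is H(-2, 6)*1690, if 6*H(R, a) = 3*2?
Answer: 1690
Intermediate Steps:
H(R, a) = 1 (H(R, a) = (3*2)/6 = (⅙)*6 = 1)
H(-2, 6)*1690 = 1*1690 = 1690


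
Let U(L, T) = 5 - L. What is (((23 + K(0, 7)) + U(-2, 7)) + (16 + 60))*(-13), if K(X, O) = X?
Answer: -1378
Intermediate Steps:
(((23 + K(0, 7)) + U(-2, 7)) + (16 + 60))*(-13) = (((23 + 0) + (5 - 1*(-2))) + (16 + 60))*(-13) = ((23 + (5 + 2)) + 76)*(-13) = ((23 + 7) + 76)*(-13) = (30 + 76)*(-13) = 106*(-13) = -1378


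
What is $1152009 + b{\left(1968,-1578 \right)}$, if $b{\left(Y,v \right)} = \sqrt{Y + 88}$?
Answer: $1152009 + 2 \sqrt{514} \approx 1.1521 \cdot 10^{6}$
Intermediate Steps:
$b{\left(Y,v \right)} = \sqrt{88 + Y}$
$1152009 + b{\left(1968,-1578 \right)} = 1152009 + \sqrt{88 + 1968} = 1152009 + \sqrt{2056} = 1152009 + 2 \sqrt{514}$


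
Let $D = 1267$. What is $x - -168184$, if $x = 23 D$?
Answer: $197325$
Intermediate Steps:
$x = 29141$ ($x = 23 \cdot 1267 = 29141$)
$x - -168184 = 29141 - -168184 = 29141 + 168184 = 197325$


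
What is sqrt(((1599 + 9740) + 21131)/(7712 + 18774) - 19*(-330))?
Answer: sqrt(3805637015)/779 ≈ 79.191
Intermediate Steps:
sqrt(((1599 + 9740) + 21131)/(7712 + 18774) - 19*(-330)) = sqrt((11339 + 21131)/26486 + 6270) = sqrt(32470*(1/26486) + 6270) = sqrt(955/779 + 6270) = sqrt(4885285/779) = sqrt(3805637015)/779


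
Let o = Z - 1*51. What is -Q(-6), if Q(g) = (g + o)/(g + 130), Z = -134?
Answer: 191/124 ≈ 1.5403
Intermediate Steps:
o = -185 (o = -134 - 1*51 = -134 - 51 = -185)
Q(g) = (-185 + g)/(130 + g) (Q(g) = (g - 185)/(g + 130) = (-185 + g)/(130 + g))
-Q(-6) = -(-185 - 6)/(130 - 6) = -(-191)/124 = -1*(-191/124) = 191/124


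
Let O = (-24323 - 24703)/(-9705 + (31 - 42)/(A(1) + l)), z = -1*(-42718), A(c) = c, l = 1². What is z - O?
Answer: 829528226/19421 ≈ 42713.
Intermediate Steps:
l = 1
z = 42718
O = 98052/19421 (O = (-24323 - 24703)/(-9705 + (31 - 42)/(1 + 1)) = -49026/(-9705 - 11/2) = -49026/(-19421/2) = -49026*(-2/19421) = 98052/19421 ≈ 5.0488)
z - O = 42718 - 1*98052/19421 = 42718 - 98052/19421 = 829528226/19421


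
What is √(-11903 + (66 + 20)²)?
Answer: I*√4507 ≈ 67.134*I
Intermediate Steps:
√(-11903 + (66 + 20)²) = √(-11903 + 86²) = √(-11903 + 7396) = √(-4507) = I*√4507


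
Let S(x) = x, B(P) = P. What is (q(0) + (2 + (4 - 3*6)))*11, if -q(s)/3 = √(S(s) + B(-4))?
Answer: -132 - 66*I ≈ -132.0 - 66.0*I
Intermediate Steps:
q(s) = -3*√(-4 + s) (q(s) = -3*√(s - 4) = -3*√(-4 + s))
(q(0) + (2 + (4 - 3*6)))*11 = (-3*√(-4 + 0) + (2 + (4 - 3*6)))*11 = (-6*I + (2 + (4 - 18)))*11 = (-6*I + (2 - 14))*11 = (-6*I - 12)*11 = (-12 - 6*I)*11 = -132 - 66*I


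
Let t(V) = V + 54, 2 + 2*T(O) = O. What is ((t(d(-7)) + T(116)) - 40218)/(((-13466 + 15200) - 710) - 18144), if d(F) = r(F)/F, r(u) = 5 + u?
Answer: 280747/119840 ≈ 2.3427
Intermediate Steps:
T(O) = -1 + O/2
d(F) = (5 + F)/F
t(V) = 54 + V
((t(d(-7)) + T(116)) - 40218)/(((-13466 + 15200) - 710) - 18144) = (((54 + (5 - 7)/(-7)) + (-1 + (1/2)*116)) - 40218)/(((-13466 + 15200) - 710) - 18144) = (((54 - 1/7*(-2)) + (-1 + 58)) - 40218)/((1734 - 710) - 18144) = (((54 + 2/7) + 57) - 40218)/(1024 - 18144) = ((380/7 + 57) - 40218)/(-17120) = (779/7 - 40218)*(-1/17120) = -280747/7*(-1/17120) = 280747/119840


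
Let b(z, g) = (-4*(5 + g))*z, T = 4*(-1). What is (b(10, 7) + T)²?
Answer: 234256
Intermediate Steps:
T = -4
b(z, g) = z*(-20 - 4*g) (b(z, g) = (-20 - 4*g)*z = z*(-20 - 4*g))
(b(10, 7) + T)² = (-4*10*(5 + 7) - 4)² = (-4*10*12 - 4)² = (-480 - 4)² = (-484)² = 234256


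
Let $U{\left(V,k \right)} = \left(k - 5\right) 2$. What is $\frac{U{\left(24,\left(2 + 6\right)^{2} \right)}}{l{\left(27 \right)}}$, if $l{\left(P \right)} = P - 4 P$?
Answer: $- \frac{118}{81} \approx -1.4568$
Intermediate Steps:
$l{\left(P \right)} = - 3 P$
$U{\left(V,k \right)} = -10 + 2 k$ ($U{\left(V,k \right)} = \left(-5 + k\right) 2 = -10 + 2 k$)
$\frac{U{\left(24,\left(2 + 6\right)^{2} \right)}}{l{\left(27 \right)}} = \frac{-10 + 2 \left(2 + 6\right)^{2}}{\left(-3\right) 27} = \frac{-10 + 2 \cdot 8^{2}}{-81} = \left(-10 + 2 \cdot 64\right) \left(- \frac{1}{81}\right) = \left(-10 + 128\right) \left(- \frac{1}{81}\right) = 118 \left(- \frac{1}{81}\right) = - \frac{118}{81}$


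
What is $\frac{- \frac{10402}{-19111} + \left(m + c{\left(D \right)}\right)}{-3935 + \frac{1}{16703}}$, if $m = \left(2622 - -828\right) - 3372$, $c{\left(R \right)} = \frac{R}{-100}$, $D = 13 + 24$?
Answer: $- \frac{118829033799}{5981406646400} \approx -0.019866$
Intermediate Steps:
$D = 37$
$c{\left(R \right)} = - \frac{R}{100}$ ($c{\left(R \right)} = R \left(- \frac{1}{100}\right) = - \frac{R}{100}$)
$m = 78$ ($m = \left(2622 + 828\right) - 3372 = 3450 - 3372 = 78$)
$\frac{- \frac{10402}{-19111} + \left(m + c{\left(D \right)}\right)}{-3935 + \frac{1}{16703}} = \frac{- \frac{10402}{-19111} + \left(78 - \frac{37}{100}\right)}{-3935 + \frac{1}{16703}} = \frac{\left(-10402\right) \left(- \frac{1}{19111}\right) + \left(78 - \frac{37}{100}\right)}{-3935 + \frac{1}{16703}} = \frac{\frac{10402}{19111} + \frac{7763}{100}}{- \frac{65726304}{16703}} = \frac{149398893}{1911100} \left(- \frac{16703}{65726304}\right) = - \frac{118829033799}{5981406646400}$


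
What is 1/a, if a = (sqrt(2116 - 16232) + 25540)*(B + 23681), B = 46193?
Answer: 6385/11394802399946 - I*sqrt(3529)/22789604799892 ≈ 5.6034e-10 - 2.6067e-12*I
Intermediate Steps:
a = 1784581960 + 139748*I*sqrt(3529) (a = (sqrt(2116 - 16232) + 25540)*(46193 + 23681) = (sqrt(-14116) + 25540)*69874 = (2*I*sqrt(3529) + 25540)*69874 = (25540 + 2*I*sqrt(3529))*69874 = 1784581960 + 139748*I*sqrt(3529) ≈ 1.7846e+9 + 8.3018e+6*I)
1/a = 1/(1784581960 + 139748*I*sqrt(3529))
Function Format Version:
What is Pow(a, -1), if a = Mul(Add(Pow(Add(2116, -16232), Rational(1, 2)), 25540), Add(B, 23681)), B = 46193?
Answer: Add(Rational(6385, 11394802399946), Mul(Rational(-1, 22789604799892), I, Pow(3529, Rational(1, 2)))) ≈ Add(5.6034e-10, Mul(-2.6067e-12, I))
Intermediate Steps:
a = Add(1784581960, Mul(139748, I, Pow(3529, Rational(1, 2)))) (a = Mul(Add(Pow(Add(2116, -16232), Rational(1, 2)), 25540), Add(46193, 23681)) = Mul(Add(Pow(-14116, Rational(1, 2)), 25540), 69874) = Mul(Add(Mul(2, I, Pow(3529, Rational(1, 2))), 25540), 69874) = Mul(Add(25540, Mul(2, I, Pow(3529, Rational(1, 2)))), 69874) = Add(1784581960, Mul(139748, I, Pow(3529, Rational(1, 2)))) ≈ Add(1.7846e+9, Mul(8.3018e+6, I)))
Pow(a, -1) = Pow(Add(1784581960, Mul(139748, I, Pow(3529, Rational(1, 2)))), -1)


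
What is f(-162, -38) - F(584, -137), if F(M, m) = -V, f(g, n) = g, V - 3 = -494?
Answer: -653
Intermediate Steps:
V = -491 (V = 3 - 494 = -491)
F(M, m) = 491 (F(M, m) = -1*(-491) = 491)
f(-162, -38) - F(584, -137) = -162 - 1*491 = -162 - 491 = -653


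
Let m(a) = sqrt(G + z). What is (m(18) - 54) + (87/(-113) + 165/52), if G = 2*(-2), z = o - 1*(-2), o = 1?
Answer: -303183/5876 + I ≈ -51.597 + 1.0*I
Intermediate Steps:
z = 3 (z = 1 - 1*(-2) = 1 + 2 = 3)
G = -4
m(a) = I (m(a) = sqrt(-4 + 3) = sqrt(-1) = I)
(m(18) - 54) + (87/(-113) + 165/52) = (I - 54) + (87/(-113) + 165/52) = (-54 + I) + (87*(-1/113) + 165*(1/52)) = (-54 + I) + (-87/113 + 165/52) = (-54 + I) + 14121/5876 = -303183/5876 + I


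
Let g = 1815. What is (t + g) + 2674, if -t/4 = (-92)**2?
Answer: -29367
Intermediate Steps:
t = -33856 (t = -4*(-92)**2 = -4*8464 = -33856)
(t + g) + 2674 = (-33856 + 1815) + 2674 = -32041 + 2674 = -29367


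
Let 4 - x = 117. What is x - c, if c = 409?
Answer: -522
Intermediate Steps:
x = -113 (x = 4 - 1*117 = 4 - 117 = -113)
x - c = -113 - 1*409 = -113 - 409 = -522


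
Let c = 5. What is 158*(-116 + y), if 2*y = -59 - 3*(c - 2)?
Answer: -23700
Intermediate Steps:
y = -34 (y = (-59 - 3*(5 - 2))/2 = (-59 - 3*3)/2 = (-59 - 9)/2 = (½)*(-68) = -34)
158*(-116 + y) = 158*(-116 - 34) = 158*(-150) = -23700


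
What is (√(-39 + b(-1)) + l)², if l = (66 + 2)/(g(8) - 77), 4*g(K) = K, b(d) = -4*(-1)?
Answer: (68 - 75*I*√35)²/5625 ≈ -34.178 - 10.728*I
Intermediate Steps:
b(d) = 4
g(K) = K/4
l = -68/75 (l = (66 + 2)/((¼)*8 - 77) = 68/(2 - 77) = 68/(-75) = 68*(-1/75) = -68/75 ≈ -0.90667)
(√(-39 + b(-1)) + l)² = (√(-39 + 4) - 68/75)² = (√(-35) - 68/75)² = (I*√35 - 68/75)² = (-68/75 + I*√35)²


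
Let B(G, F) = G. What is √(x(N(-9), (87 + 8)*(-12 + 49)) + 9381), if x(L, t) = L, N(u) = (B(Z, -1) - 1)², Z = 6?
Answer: √9406 ≈ 96.984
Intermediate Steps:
N(u) = 25 (N(u) = (6 - 1)² = 5² = 25)
√(x(N(-9), (87 + 8)*(-12 + 49)) + 9381) = √(25 + 9381) = √9406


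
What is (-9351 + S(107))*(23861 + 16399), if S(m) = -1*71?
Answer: -379329720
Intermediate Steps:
S(m) = -71
(-9351 + S(107))*(23861 + 16399) = (-9351 - 71)*(23861 + 16399) = -9422*40260 = -379329720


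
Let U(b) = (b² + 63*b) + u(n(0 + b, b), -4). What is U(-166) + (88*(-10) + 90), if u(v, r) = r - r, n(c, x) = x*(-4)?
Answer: 16308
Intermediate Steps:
n(c, x) = -4*x
u(v, r) = 0
U(b) = b² + 63*b (U(b) = (b² + 63*b) + 0 = b² + 63*b)
U(-166) + (88*(-10) + 90) = -166*(63 - 166) + (88*(-10) + 90) = -166*(-103) + (-880 + 90) = 17098 - 790 = 16308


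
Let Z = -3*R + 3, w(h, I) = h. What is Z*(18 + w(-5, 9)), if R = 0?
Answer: 39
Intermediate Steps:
Z = 3 (Z = -3*0 + 3 = 0 + 3 = 3)
Z*(18 + w(-5, 9)) = 3*(18 - 5) = 3*13 = 39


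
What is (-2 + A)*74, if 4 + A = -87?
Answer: -6882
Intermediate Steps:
A = -91 (A = -4 - 87 = -91)
(-2 + A)*74 = (-2 - 91)*74 = -93*74 = -6882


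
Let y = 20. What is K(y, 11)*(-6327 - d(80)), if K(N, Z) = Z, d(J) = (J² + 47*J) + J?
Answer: -182237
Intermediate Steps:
d(J) = J² + 48*J
K(y, 11)*(-6327 - d(80)) = 11*(-6327 - 80*(48 + 80)) = 11*(-6327 - 80*128) = 11*(-6327 - 1*10240) = 11*(-6327 - 10240) = 11*(-16567) = -182237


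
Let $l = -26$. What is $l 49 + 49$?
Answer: $-1225$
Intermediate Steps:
$l 49 + 49 = \left(-26\right) 49 + 49 = -1274 + 49 = -1225$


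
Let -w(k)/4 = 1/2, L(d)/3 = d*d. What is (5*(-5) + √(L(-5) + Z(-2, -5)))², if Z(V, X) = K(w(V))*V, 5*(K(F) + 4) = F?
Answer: (125 - √2095)²/25 ≈ 251.09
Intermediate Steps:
L(d) = 3*d² (L(d) = 3*(d*d) = 3*d²)
w(k) = -2 (w(k) = -4/2 = -4*½ = -2)
K(F) = -4 + F/5
Z(V, X) = -22*V/5 (Z(V, X) = (-4 + (⅕)*(-2))*V = (-4 - ⅖)*V = -22*V/5)
(5*(-5) + √(L(-5) + Z(-2, -5)))² = (5*(-5) + √(3*(-5)² - 22/5*(-2)))² = (-25 + √(3*25 + 44/5))² = (-25 + √(75 + 44/5))² = (-25 + √(419/5))² = (-25 + √2095/5)²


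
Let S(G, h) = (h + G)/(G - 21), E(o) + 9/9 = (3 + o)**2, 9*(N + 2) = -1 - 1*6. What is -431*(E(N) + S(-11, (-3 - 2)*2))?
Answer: 328853/2592 ≈ 126.87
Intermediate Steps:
N = -25/9 (N = -2 + (-1 - 1*6)/9 = -2 + (-1 - 6)/9 = -2 + (1/9)*(-7) = -2 - 7/9 = -25/9 ≈ -2.7778)
E(o) = -1 + (3 + o)**2
S(G, h) = (G + h)/(-21 + G)
-431*(E(N) + S(-11, (-3 - 2)*2)) = -431*((-1 + (3 - 25/9)**2) + (-11 + (-3 - 2)*2)/(-21 - 11)) = -431*((-1 + (2/9)**2) + (-11 - 5*2)/(-32)) = -431*((-1 + 4/81) - (-11 - 10)/32) = -431*(-77/81 - 1/32*(-21)) = -431*(-77/81 + 21/32) = -431*(-763/2592) = 328853/2592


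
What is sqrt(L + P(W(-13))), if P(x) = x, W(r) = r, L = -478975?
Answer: 2*I*sqrt(119747) ≈ 692.09*I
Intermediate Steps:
sqrt(L + P(W(-13))) = sqrt(-478975 - 13) = sqrt(-478988) = 2*I*sqrt(119747)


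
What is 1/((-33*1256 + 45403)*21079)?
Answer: 1/83367445 ≈ 1.1995e-8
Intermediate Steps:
1/((-33*1256 + 45403)*21079) = (1/21079)/(-41448 + 45403) = (1/21079)/3955 = (1/3955)*(1/21079) = 1/83367445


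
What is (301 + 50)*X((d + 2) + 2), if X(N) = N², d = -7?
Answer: 3159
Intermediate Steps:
(301 + 50)*X((d + 2) + 2) = (301 + 50)*((-7 + 2) + 2)² = 351*(-5 + 2)² = 351*(-3)² = 351*9 = 3159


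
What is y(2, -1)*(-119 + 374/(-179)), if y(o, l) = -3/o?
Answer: 65025/358 ≈ 181.63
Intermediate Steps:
y(2, -1)*(-119 + 374/(-179)) = (-3/2)*(-119 + 374/(-179)) = (-3*1/2)*(-119 + 374*(-1/179)) = -3*(-119 - 374/179)/2 = -3/2*(-21675/179) = 65025/358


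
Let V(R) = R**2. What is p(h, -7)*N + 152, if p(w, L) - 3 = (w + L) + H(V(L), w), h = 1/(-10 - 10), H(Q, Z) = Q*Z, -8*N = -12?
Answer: 569/4 ≈ 142.25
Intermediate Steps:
N = 3/2 (N = -1/8*(-12) = 3/2 ≈ 1.5000)
h = -1/20 (h = 1/(-20) = -1/20 ≈ -0.050000)
p(w, L) = 3 + L + w + w*L**2 (p(w, L) = 3 + ((w + L) + L**2*w) = 3 + ((L + w) + w*L**2) = 3 + (L + w + w*L**2) = 3 + L + w + w*L**2)
p(h, -7)*N + 152 = (3 - 7 - 1/20 - 1/20*(-7)**2)*(3/2) + 152 = (3 - 7 - 1/20 - 1/20*49)*(3/2) + 152 = (3 - 7 - 1/20 - 49/20)*(3/2) + 152 = -13/2*3/2 + 152 = -39/4 + 152 = 569/4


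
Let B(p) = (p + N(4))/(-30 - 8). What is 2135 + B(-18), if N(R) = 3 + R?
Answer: 81141/38 ≈ 2135.3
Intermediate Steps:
B(p) = -7/38 - p/38 (B(p) = (p + (3 + 4))/(-30 - 8) = (p + 7)/(-38) = (7 + p)*(-1/38) = -7/38 - p/38)
2135 + B(-18) = 2135 + (-7/38 - 1/38*(-18)) = 2135 + (-7/38 + 9/19) = 2135 + 11/38 = 81141/38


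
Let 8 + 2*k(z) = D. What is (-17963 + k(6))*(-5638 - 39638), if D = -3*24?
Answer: 815103828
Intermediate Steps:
D = -72
k(z) = -40 (k(z) = -4 + (1/2)*(-72) = -4 - 36 = -40)
(-17963 + k(6))*(-5638 - 39638) = (-17963 - 40)*(-5638 - 39638) = -18003*(-45276) = 815103828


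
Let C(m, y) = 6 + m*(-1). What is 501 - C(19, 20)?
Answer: 514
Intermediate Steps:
C(m, y) = 6 - m
501 - C(19, 20) = 501 - (6 - 1*19) = 501 - (6 - 19) = 501 - 1*(-13) = 501 + 13 = 514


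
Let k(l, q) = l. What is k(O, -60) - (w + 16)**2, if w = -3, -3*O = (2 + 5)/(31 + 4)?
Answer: -2536/15 ≈ -169.07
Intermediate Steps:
O = -1/15 (O = -(2 + 5)/(3*(31 + 4)) = -7/(3*35) = -1/3*1/5 = -1/15 ≈ -0.066667)
k(O, -60) - (w + 16)**2 = -1/15 - (-3 + 16)**2 = -1/15 - 1*13**2 = -1/15 - 1*169 = -1/15 - 169 = -2536/15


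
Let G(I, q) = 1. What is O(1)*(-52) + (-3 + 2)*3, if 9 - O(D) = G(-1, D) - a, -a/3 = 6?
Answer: 517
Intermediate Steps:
a = -18 (a = -3*6 = -18)
O(D) = -10 (O(D) = 9 - (1 - 1*(-18)) = 9 - (1 + 18) = 9 - 1*19 = 9 - 19 = -10)
O(1)*(-52) + (-3 + 2)*3 = -10*(-52) + (-3 + 2)*3 = 520 - 1*3 = 520 - 3 = 517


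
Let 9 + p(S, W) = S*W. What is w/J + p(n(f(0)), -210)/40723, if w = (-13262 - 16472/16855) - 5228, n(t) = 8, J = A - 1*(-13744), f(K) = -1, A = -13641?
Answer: -12694883193891/70697774995 ≈ -179.57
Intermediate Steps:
J = 103 (J = -13641 - 1*(-13744) = -13641 + 13744 = 103)
p(S, W) = -9 + S*W
w = -311665422/16855 (w = (-13262 - 16472*1/16855) - 5228 = (-13262 - 16472/16855) - 5228 = -223547482/16855 - 5228 = -311665422/16855 ≈ -18491.)
w/J + p(n(f(0)), -210)/40723 = -311665422/16855/103 + (-9 + 8*(-210))/40723 = -311665422/16855*1/103 + (-9 - 1680)*(1/40723) = -311665422/1736065 - 1689*1/40723 = -311665422/1736065 - 1689/40723 = -12694883193891/70697774995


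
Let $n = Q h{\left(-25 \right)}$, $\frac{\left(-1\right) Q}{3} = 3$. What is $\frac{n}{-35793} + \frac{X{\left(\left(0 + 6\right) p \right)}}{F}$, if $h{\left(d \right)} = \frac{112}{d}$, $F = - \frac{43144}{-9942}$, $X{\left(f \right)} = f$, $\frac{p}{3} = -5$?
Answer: $- \frac{22242083407}{1072398050} \approx -20.741$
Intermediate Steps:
$p = -15$ ($p = 3 \left(-5\right) = -15$)
$Q = -9$ ($Q = \left(-3\right) 3 = -9$)
$F = \frac{21572}{4971}$ ($F = \left(-43144\right) \left(- \frac{1}{9942}\right) = \frac{21572}{4971} \approx 4.3396$)
$n = \frac{1008}{25}$ ($n = - 9 \frac{112}{-25} = - 9 \cdot 112 \left(- \frac{1}{25}\right) = \left(-9\right) \left(- \frac{112}{25}\right) = \frac{1008}{25} \approx 40.32$)
$\frac{n}{-35793} + \frac{X{\left(\left(0 + 6\right) p \right)}}{F} = \frac{1008}{25 \left(-35793\right)} + \frac{\left(0 + 6\right) \left(-15\right)}{\frac{21572}{4971}} = \frac{1008}{25} \left(- \frac{1}{35793}\right) + 6 \left(-15\right) \frac{4971}{21572} = - \frac{112}{99425} - \frac{223695}{10786} = - \frac{22242083407}{1072398050}$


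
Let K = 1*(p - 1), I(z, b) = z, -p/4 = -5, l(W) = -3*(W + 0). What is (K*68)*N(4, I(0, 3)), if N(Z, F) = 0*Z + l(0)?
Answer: 0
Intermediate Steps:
l(W) = -3*W
p = 20 (p = -4*(-5) = 20)
N(Z, F) = 0 (N(Z, F) = 0*Z - 3*0 = 0 + 0 = 0)
K = 19 (K = 1*(20 - 1) = 1*19 = 19)
(K*68)*N(4, I(0, 3)) = (19*68)*0 = 1292*0 = 0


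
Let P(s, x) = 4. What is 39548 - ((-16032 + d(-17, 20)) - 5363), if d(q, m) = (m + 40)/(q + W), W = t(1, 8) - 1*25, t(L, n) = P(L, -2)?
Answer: 1157947/19 ≈ 60945.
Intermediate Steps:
t(L, n) = 4
W = -21 (W = 4 - 1*25 = 4 - 25 = -21)
d(q, m) = (40 + m)/(-21 + q) (d(q, m) = (m + 40)/(q - 21) = (40 + m)/(-21 + q))
39548 - ((-16032 + d(-17, 20)) - 5363) = 39548 - ((-16032 + (40 + 20)/(-21 - 17)) - 5363) = 39548 - ((-16032 + 60/(-38)) - 5363) = 39548 - ((-16032 - 1/38*60) - 5363) = 39548 - ((-16032 - 30/19) - 5363) = 39548 - (-304638/19 - 5363) = 39548 - 1*(-406535/19) = 39548 + 406535/19 = 1157947/19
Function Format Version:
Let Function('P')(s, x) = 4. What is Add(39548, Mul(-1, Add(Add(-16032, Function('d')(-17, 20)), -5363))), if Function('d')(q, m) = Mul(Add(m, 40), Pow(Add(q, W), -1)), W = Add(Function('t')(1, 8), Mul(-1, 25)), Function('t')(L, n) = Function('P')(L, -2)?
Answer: Rational(1157947, 19) ≈ 60945.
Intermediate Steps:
Function('t')(L, n) = 4
W = -21 (W = Add(4, Mul(-1, 25)) = Add(4, -25) = -21)
Function('d')(q, m) = Mul(Pow(Add(-21, q), -1), Add(40, m)) (Function('d')(q, m) = Mul(Add(m, 40), Pow(Add(q, -21), -1)) = Mul(Add(40, m), Pow(Add(-21, q), -1)) = Mul(Pow(Add(-21, q), -1), Add(40, m)))
Add(39548, Mul(-1, Add(Add(-16032, Function('d')(-17, 20)), -5363))) = Add(39548, Mul(-1, Add(Add(-16032, Mul(Pow(Add(-21, -17), -1), Add(40, 20))), -5363))) = Add(39548, Mul(-1, Add(Add(-16032, Mul(Pow(-38, -1), 60)), -5363))) = Add(39548, Mul(-1, Add(Add(-16032, Mul(Rational(-1, 38), 60)), -5363))) = Add(39548, Mul(-1, Add(Add(-16032, Rational(-30, 19)), -5363))) = Add(39548, Mul(-1, Add(Rational(-304638, 19), -5363))) = Add(39548, Mul(-1, Rational(-406535, 19))) = Add(39548, Rational(406535, 19)) = Rational(1157947, 19)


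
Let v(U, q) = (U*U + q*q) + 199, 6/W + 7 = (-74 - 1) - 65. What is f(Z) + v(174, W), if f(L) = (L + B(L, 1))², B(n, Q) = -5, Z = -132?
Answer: 118234848/2401 ≈ 49244.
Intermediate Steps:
W = -2/49 (W = 6/(-7 + ((-74 - 1) - 65)) = 6/(-7 + (-75 - 65)) = 6/(-7 - 140) = 6/(-147) = 6*(-1/147) = -2/49 ≈ -0.040816)
f(L) = (-5 + L)² (f(L) = (L - 5)² = (-5 + L)²)
v(U, q) = 199 + U² + q² (v(U, q) = (U² + q²) + 199 = 199 + U² + q²)
f(Z) + v(174, W) = (-5 - 132)² + (199 + 174² + (-2/49)²) = (-137)² + (199 + 30276 + 4/2401) = 18769 + 73170479/2401 = 118234848/2401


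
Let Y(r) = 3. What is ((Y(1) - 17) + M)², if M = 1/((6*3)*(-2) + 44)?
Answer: 12321/64 ≈ 192.52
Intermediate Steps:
M = ⅛ (M = 1/(18*(-2) + 44) = 1/(-36 + 44) = 1/8 = ⅛ ≈ 0.12500)
((Y(1) - 17) + M)² = ((3 - 17) + ⅛)² = (-14 + ⅛)² = (-111/8)² = 12321/64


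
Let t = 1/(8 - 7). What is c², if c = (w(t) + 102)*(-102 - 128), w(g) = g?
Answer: 561216100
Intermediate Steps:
t = 1 (t = 1/1 = 1)
c = -23690 (c = (1 + 102)*(-102 - 128) = 103*(-230) = -23690)
c² = (-23690)² = 561216100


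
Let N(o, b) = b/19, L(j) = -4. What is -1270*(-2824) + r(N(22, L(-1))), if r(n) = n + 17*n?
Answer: 68143048/19 ≈ 3.5865e+6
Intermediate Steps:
N(o, b) = b/19 (N(o, b) = b*(1/19) = b/19)
r(n) = 18*n
-1270*(-2824) + r(N(22, L(-1))) = -1270*(-2824) + 18*((1/19)*(-4)) = 3586480 + 18*(-4/19) = 3586480 - 72/19 = 68143048/19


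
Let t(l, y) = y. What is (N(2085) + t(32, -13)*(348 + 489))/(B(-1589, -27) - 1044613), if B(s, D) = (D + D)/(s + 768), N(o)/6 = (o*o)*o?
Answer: -44649078346449/857627219 ≈ -52061.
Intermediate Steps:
N(o) = 6*o**3 (N(o) = 6*((o*o)*o) = 6*(o**2*o) = 6*o**3)
B(s, D) = 2*D/(768 + s) (B(s, D) = (2*D)/(768 + s) = 2*D/(768 + s))
(N(2085) + t(32, -13)*(348 + 489))/(B(-1589, -27) - 1044613) = (6*2085**3 - 13*(348 + 489))/(2*(-27)/(768 - 1589) - 1044613) = (6*9063964125 - 13*837)/(2*(-27)/(-821) - 1044613) = (54383784750 - 10881)/(2*(-27)*(-1/821) - 1044613) = 54383773869/(54/821 - 1044613) = 54383773869/(-857627219/821) = 54383773869*(-821/857627219) = -44649078346449/857627219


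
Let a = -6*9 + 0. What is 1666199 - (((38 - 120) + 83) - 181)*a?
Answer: 1656479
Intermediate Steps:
a = -54 (a = -54 + 0 = -54)
1666199 - (((38 - 120) + 83) - 181)*a = 1666199 - (((38 - 120) + 83) - 181)*(-54) = 1666199 - ((-82 + 83) - 181)*(-54) = 1666199 - (1 - 181)*(-54) = 1666199 - (-180)*(-54) = 1666199 - 1*9720 = 1666199 - 9720 = 1656479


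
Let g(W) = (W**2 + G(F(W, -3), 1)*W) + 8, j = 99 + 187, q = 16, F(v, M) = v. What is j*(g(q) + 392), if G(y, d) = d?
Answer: 192192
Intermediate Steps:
j = 286
g(W) = 8 + W + W**2 (g(W) = (W**2 + 1*W) + 8 = (W**2 + W) + 8 = (W + W**2) + 8 = 8 + W + W**2)
j*(g(q) + 392) = 286*((8 + 16 + 16**2) + 392) = 286*((8 + 16 + 256) + 392) = 286*(280 + 392) = 286*672 = 192192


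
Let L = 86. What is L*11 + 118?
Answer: 1064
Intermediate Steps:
L*11 + 118 = 86*11 + 118 = 946 + 118 = 1064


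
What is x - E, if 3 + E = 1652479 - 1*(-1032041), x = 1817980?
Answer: -866537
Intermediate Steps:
E = 2684517 (E = -3 + (1652479 - 1*(-1032041)) = -3 + (1652479 + 1032041) = -3 + 2684520 = 2684517)
x - E = 1817980 - 1*2684517 = 1817980 - 2684517 = -866537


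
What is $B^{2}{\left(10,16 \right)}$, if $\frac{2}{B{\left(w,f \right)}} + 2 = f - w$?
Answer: $\frac{1}{4} \approx 0.25$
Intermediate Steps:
$B{\left(w,f \right)} = \frac{2}{-2 + f - w}$ ($B{\left(w,f \right)} = \frac{2}{-2 + \left(f - w\right)} = \frac{2}{-2 + f - w}$)
$B^{2}{\left(10,16 \right)} = \left(- \frac{2}{2 + 10 - 16}\right)^{2} = \left(- \frac{2}{-4}\right)^{2} = \left(\left(-2\right) \left(- \frac{1}{4}\right)\right)^{2} = \left(\frac{1}{2}\right)^{2} = \frac{1}{4}$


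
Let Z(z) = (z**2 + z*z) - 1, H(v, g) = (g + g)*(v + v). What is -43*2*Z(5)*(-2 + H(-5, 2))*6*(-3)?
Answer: -3185784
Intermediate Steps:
H(v, g) = 4*g*v (H(v, g) = (2*g)*(2*v) = 4*g*v)
Z(z) = -1 + 2*z**2 (Z(z) = (z**2 + z**2) - 1 = 2*z**2 - 1 = -1 + 2*z**2)
-43*2*Z(5)*(-2 + H(-5, 2))*6*(-3) = -43*2*(-1 + 2*5**2)*(-2 + 4*2*(-5))*6*(-3) = -43*2*(-1 + 2*25)*(-2 - 40)*6*(-3) = -43*2*(-1 + 50)*(-42*6)*(-3) = -43*2*49*(-252)*(-3) = -4214*(-252)*(-3) = -43*(-24696)*(-3) = 1061928*(-3) = -3185784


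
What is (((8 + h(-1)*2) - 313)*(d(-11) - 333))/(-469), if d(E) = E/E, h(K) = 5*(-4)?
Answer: -114540/469 ≈ -244.22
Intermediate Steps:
h(K) = -20
d(E) = 1
(((8 + h(-1)*2) - 313)*(d(-11) - 333))/(-469) = (((8 - 20*2) - 313)*(1 - 333))/(-469) = (((8 - 40) - 313)*(-332))*(-1/469) = ((-32 - 313)*(-332))*(-1/469) = -345*(-332)*(-1/469) = 114540*(-1/469) = -114540/469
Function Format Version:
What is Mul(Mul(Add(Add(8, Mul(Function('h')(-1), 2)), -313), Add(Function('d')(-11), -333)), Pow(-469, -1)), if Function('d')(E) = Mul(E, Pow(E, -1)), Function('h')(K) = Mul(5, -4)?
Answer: Rational(-114540, 469) ≈ -244.22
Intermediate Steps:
Function('h')(K) = -20
Function('d')(E) = 1
Mul(Mul(Add(Add(8, Mul(Function('h')(-1), 2)), -313), Add(Function('d')(-11), -333)), Pow(-469, -1)) = Mul(Mul(Add(Add(8, Mul(-20, 2)), -313), Add(1, -333)), Pow(-469, -1)) = Mul(Mul(Add(Add(8, -40), -313), -332), Rational(-1, 469)) = Mul(Mul(Add(-32, -313), -332), Rational(-1, 469)) = Mul(Mul(-345, -332), Rational(-1, 469)) = Mul(114540, Rational(-1, 469)) = Rational(-114540, 469)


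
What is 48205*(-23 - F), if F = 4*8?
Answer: -2651275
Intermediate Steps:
F = 32
48205*(-23 - F) = 48205*(-23 - 1*32) = 48205*(-23 - 32) = 48205*(-55) = -2651275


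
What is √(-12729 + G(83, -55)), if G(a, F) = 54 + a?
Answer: 4*I*√787 ≈ 112.21*I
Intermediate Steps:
√(-12729 + G(83, -55)) = √(-12729 + (54 + 83)) = √(-12729 + 137) = √(-12592) = 4*I*√787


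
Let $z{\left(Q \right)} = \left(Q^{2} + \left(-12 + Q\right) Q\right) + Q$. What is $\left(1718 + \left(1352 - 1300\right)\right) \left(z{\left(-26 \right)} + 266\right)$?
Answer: $3370080$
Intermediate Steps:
$z{\left(Q \right)} = Q + Q^{2} + Q \left(-12 + Q\right)$ ($z{\left(Q \right)} = \left(Q^{2} + Q \left(-12 + Q\right)\right) + Q = Q + Q^{2} + Q \left(-12 + Q\right)$)
$\left(1718 + \left(1352 - 1300\right)\right) \left(z{\left(-26 \right)} + 266\right) = \left(1718 + \left(1352 - 1300\right)\right) \left(- 26 \left(-11 + 2 \left(-26\right)\right) + 266\right) = \left(1718 + \left(1352 - 1300\right)\right) \left(- 26 \left(-11 - 52\right) + 266\right) = \left(1718 + 52\right) \left(\left(-26\right) \left(-63\right) + 266\right) = 1770 \left(1638 + 266\right) = 1770 \cdot 1904 = 3370080$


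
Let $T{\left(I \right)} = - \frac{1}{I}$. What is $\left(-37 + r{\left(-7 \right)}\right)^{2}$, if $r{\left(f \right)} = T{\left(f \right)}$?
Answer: $\frac{66564}{49} \approx 1358.4$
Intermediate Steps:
$r{\left(f \right)} = - \frac{1}{f}$
$\left(-37 + r{\left(-7 \right)}\right)^{2} = \left(-37 - \frac{1}{-7}\right)^{2} = \left(-37 - - \frac{1}{7}\right)^{2} = \left(-37 + \frac{1}{7}\right)^{2} = \left(- \frac{258}{7}\right)^{2} = \frac{66564}{49}$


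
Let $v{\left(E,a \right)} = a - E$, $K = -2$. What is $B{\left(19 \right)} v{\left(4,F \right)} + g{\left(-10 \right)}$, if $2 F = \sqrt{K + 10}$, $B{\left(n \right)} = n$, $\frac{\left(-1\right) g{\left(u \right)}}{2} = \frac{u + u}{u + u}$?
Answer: $-78 + 19 \sqrt{2} \approx -51.13$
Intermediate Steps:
$g{\left(u \right)} = -2$ ($g{\left(u \right)} = - 2 \frac{u + u}{u + u} = - 2 \frac{2 u}{2 u} = - 2 \cdot 2 u \frac{1}{2 u} = \left(-2\right) 1 = -2$)
$F = \sqrt{2}$ ($F = \frac{\sqrt{-2 + 10}}{2} = \frac{\sqrt{8}}{2} = \frac{2 \sqrt{2}}{2} = \sqrt{2} \approx 1.4142$)
$B{\left(19 \right)} v{\left(4,F \right)} + g{\left(-10 \right)} = 19 \left(\sqrt{2} - 4\right) - 2 = 19 \left(-4 + \sqrt{2}\right) - 2 = \left(-76 + 19 \sqrt{2}\right) - 2 = -78 + 19 \sqrt{2}$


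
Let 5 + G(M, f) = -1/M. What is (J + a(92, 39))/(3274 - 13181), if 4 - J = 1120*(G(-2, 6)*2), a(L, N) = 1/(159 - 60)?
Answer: -998317/980793 ≈ -1.0179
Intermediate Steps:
a(L, N) = 1/99
G(M, f) = -5 - 1/M
J = 10084 (J = 4 - 1120*(-5 - 1/(-2))*2 = 4 - 1120*(-5 - 1*(-½))*2 = 4 - 1120*(-5 + ½)*2 = 4 - 1120*(-9/2*2) = 4 - 1120*(-9) = 4 - 1*(-10080) = 4 + 10080 = 10084)
(J + a(92, 39))/(3274 - 13181) = (10084 + 1/99)/(3274 - 13181) = (998317/99)/(-9907) = (998317/99)*(-1/9907) = -998317/980793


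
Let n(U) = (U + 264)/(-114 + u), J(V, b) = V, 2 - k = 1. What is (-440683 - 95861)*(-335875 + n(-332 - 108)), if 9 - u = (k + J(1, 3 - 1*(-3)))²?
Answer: 19642982612256/109 ≈ 1.8021e+11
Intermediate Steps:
k = 1 (k = 2 - 1*1 = 2 - 1 = 1)
u = 5 (u = 9 - (1 + 1)² = 9 - 1*2² = 9 - 1*4 = 9 - 4 = 5)
n(U) = -264/109 - U/109 (n(U) = (U + 264)/(-114 + 5) = (264 + U)/(-109) = (264 + U)*(-1/109) = -264/109 - U/109)
(-440683 - 95861)*(-335875 + n(-332 - 108)) = (-440683 - 95861)*(-335875 + (-264/109 - (-332 - 108)/109)) = -536544*(-335875 + (-264/109 - 1/109*(-440))) = -536544*(-335875 + (-264/109 + 440/109)) = -536544*(-335875 + 176/109) = -536544*(-36610199/109) = 19642982612256/109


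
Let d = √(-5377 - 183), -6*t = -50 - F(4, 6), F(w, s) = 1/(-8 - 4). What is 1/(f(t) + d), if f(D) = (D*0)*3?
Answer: -I*√1390/2780 ≈ -0.013411*I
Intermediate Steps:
F(w, s) = -1/12 (F(w, s) = 1/(-12) = -1/12)
t = 599/72 (t = -(-50 - 1*(-1/12))/6 = -(-50 + 1/12)/6 = -⅙*(-599/12) = 599/72 ≈ 8.3194)
d = 2*I*√1390 (d = √(-5560) = 2*I*√1390 ≈ 74.565*I)
f(D) = 0 (f(D) = 0*3 = 0)
1/(f(t) + d) = 1/(0 + 2*I*√1390) = 1/(2*I*√1390) = -I*√1390/2780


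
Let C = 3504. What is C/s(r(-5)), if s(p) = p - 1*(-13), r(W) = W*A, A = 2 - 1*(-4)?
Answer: -3504/17 ≈ -206.12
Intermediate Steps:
A = 6 (A = 2 + 4 = 6)
r(W) = 6*W (r(W) = W*6 = 6*W)
s(p) = 13 + p (s(p) = p + 13 = 13 + p)
C/s(r(-5)) = 3504/(13 + 6*(-5)) = 3504/(13 - 30) = 3504/(-17) = 3504*(-1/17) = -3504/17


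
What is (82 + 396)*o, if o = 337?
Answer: 161086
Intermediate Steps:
(82 + 396)*o = (82 + 396)*337 = 478*337 = 161086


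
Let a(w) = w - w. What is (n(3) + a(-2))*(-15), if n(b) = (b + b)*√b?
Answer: -90*√3 ≈ -155.88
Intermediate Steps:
a(w) = 0
n(b) = 2*b^(3/2) (n(b) = (2*b)*√b = 2*b^(3/2))
(n(3) + a(-2))*(-15) = (2*3^(3/2) + 0)*(-15) = (2*(3*√3) + 0)*(-15) = (6*√3 + 0)*(-15) = (6*√3)*(-15) = -90*√3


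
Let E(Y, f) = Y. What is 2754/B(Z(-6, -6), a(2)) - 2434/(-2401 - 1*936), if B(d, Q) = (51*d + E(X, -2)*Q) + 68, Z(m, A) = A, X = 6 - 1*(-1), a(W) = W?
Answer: -4322441/373744 ≈ -11.565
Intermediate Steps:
X = 7 (X = 6 + 1 = 7)
B(d, Q) = 68 + 7*Q + 51*d (B(d, Q) = (51*d + 7*Q) + 68 = (7*Q + 51*d) + 68 = 68 + 7*Q + 51*d)
2754/B(Z(-6, -6), a(2)) - 2434/(-2401 - 1*936) = 2754/(68 + 7*2 + 51*(-6)) - 2434/(-2401 - 1*936) = 2754/(68 + 14 - 306) - 2434/(-2401 - 936) = 2754/(-224) - 2434/(-3337) = 2754*(-1/224) - 2434*(-1/3337) = -1377/112 + 2434/3337 = -4322441/373744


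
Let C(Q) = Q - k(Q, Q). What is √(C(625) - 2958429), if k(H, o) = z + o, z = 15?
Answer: 18*I*√9131 ≈ 1720.0*I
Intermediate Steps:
k(H, o) = 15 + o
C(Q) = -15 (C(Q) = Q - (15 + Q) = Q + (-15 - Q) = -15)
√(C(625) - 2958429) = √(-15 - 2958429) = √(-2958444) = 18*I*√9131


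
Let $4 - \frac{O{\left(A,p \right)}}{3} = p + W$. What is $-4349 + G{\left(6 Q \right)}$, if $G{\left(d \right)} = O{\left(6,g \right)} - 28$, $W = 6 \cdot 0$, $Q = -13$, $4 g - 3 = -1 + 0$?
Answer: $- \frac{8733}{2} \approx -4366.5$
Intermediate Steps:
$g = \frac{1}{2}$ ($g = \frac{3}{4} + \frac{-1 + 0}{4} = \frac{3}{4} + \frac{1}{4} \left(-1\right) = \frac{3}{4} - \frac{1}{4} = \frac{1}{2} \approx 0.5$)
$W = 0$
$O{\left(A,p \right)} = 12 - 3 p$ ($O{\left(A,p \right)} = 12 - 3 \left(p + 0\right) = 12 - 3 p$)
$G{\left(d \right)} = - \frac{35}{2}$ ($G{\left(d \right)} = \left(12 - \frac{3}{2}\right) - 28 = \frac{21}{2} - 28 = - \frac{35}{2}$)
$-4349 + G{\left(6 Q \right)} = -4349 - \frac{35}{2} = - \frac{8733}{2}$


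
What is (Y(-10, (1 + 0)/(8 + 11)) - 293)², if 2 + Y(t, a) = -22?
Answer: 100489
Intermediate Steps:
Y(t, a) = -24 (Y(t, a) = -2 - 22 = -24)
(Y(-10, (1 + 0)/(8 + 11)) - 293)² = (-24 - 293)² = (-317)² = 100489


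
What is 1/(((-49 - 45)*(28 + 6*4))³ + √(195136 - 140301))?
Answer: -116786755072/13639146160247317670349 - √54835/13639146160247317670349 ≈ -8.5626e-12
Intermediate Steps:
1/(((-49 - 45)*(28 + 6*4))³ + √(195136 - 140301)) = 1/((-94*(28 + 24))³ + √54835) = 1/((-94*52)³ + √54835) = 1/((-4888)³ + √54835) = 1/(-116786755072 + √54835)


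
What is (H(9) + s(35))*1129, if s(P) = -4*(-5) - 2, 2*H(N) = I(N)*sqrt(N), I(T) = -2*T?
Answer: -10161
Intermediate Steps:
H(N) = -N**(3/2) (H(N) = ((-2*N)*sqrt(N))/2 = (-2*N**(3/2))/2 = -N**(3/2))
s(P) = 18 (s(P) = 20 - 2 = 18)
(H(9) + s(35))*1129 = (-9**(3/2) + 18)*1129 = (-1*27 + 18)*1129 = (-27 + 18)*1129 = -9*1129 = -10161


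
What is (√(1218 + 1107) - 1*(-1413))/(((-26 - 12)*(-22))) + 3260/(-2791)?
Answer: 1218323/2333276 + 5*√93/836 ≈ 0.57983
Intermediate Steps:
(√(1218 + 1107) - 1*(-1413))/(((-26 - 12)*(-22))) + 3260/(-2791) = (√2325 + 1413)/((-38*(-22))) + 3260*(-1/2791) = (5*√93 + 1413)/836 - 3260/2791 = (1413 + 5*√93)*(1/836) - 3260/2791 = (1413/836 + 5*√93/836) - 3260/2791 = 1218323/2333276 + 5*√93/836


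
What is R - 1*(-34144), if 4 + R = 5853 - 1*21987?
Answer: 18006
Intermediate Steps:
R = -16138 (R = -4 + (5853 - 1*21987) = -4 + (5853 - 21987) = -4 - 16134 = -16138)
R - 1*(-34144) = -16138 - 1*(-34144) = -16138 + 34144 = 18006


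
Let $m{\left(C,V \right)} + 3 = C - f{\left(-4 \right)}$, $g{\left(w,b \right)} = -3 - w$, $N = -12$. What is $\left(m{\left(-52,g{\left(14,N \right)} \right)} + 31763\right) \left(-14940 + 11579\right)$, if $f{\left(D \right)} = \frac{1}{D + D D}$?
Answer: $- \frac{1278843695}{12} \approx -1.0657 \cdot 10^{8}$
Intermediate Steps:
$f{\left(D \right)} = \frac{1}{D + D^{2}}$
$m{\left(C,V \right)} = - \frac{37}{12} + C$ ($m{\left(C,V \right)} = -3 + \left(C - \frac{1}{\left(-4\right) \left(1 - 4\right)}\right) = -3 + \left(C - - \frac{1}{4 \left(-3\right)}\right) = -3 + \left(C - \left(- \frac{1}{4}\right) \left(- \frac{1}{3}\right)\right) = -3 + \left(C - \frac{1}{12}\right) = -3 + \left(- \frac{1}{12} + C\right) = - \frac{37}{12} + C$)
$\left(m{\left(-52,g{\left(14,N \right)} \right)} + 31763\right) \left(-14940 + 11579\right) = \left(\left(- \frac{37}{12} - 52\right) + 31763\right) \left(-14940 + 11579\right) = \left(- \frac{661}{12} + 31763\right) \left(-3361\right) = \frac{380495}{12} \left(-3361\right) = - \frac{1278843695}{12}$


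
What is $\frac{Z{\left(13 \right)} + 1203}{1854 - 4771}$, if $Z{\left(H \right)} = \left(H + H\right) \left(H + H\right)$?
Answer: $- \frac{1879}{2917} \approx -0.64415$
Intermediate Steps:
$Z{\left(H \right)} = 4 H^{2}$ ($Z{\left(H \right)} = 2 H 2 H = 4 H^{2}$)
$\frac{Z{\left(13 \right)} + 1203}{1854 - 4771} = \frac{4 \cdot 13^{2} + 1203}{1854 - 4771} = \frac{4 \cdot 169 + 1203}{-2917} = \left(676 + 1203\right) \left(- \frac{1}{2917}\right) = 1879 \left(- \frac{1}{2917}\right) = - \frac{1879}{2917}$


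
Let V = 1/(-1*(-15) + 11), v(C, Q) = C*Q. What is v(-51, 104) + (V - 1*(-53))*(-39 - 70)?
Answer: -288215/26 ≈ -11085.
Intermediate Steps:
V = 1/26 (V = 1/(15 + 11) = 1/26 ≈ 0.038462)
v(-51, 104) + (V - 1*(-53))*(-39 - 70) = -51*104 + (1/26 - 1*(-53))*(-39 - 70) = -5304 + (1/26 + 53)*(-109) = -5304 + (1379/26)*(-109) = -5304 - 150311/26 = -288215/26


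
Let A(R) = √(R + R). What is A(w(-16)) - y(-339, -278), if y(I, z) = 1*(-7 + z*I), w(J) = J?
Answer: -94235 + 4*I*√2 ≈ -94235.0 + 5.6569*I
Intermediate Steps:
A(R) = √2*√R (A(R) = √(2*R) = √2*√R)
y(I, z) = -7 + I*z (y(I, z) = 1*(-7 + I*z) = -7 + I*z)
A(w(-16)) - y(-339, -278) = √2*√(-16) - (-7 - 339*(-278)) = √2*(4*I) - (-7 + 94242) = 4*I*√2 - 1*94235 = 4*I*√2 - 94235 = -94235 + 4*I*√2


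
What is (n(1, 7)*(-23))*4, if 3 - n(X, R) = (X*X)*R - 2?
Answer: 184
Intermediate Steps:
n(X, R) = 5 - R*X² (n(X, R) = 3 - ((X*X)*R - 2) = 3 - (X²*R - 2) = 3 - (R*X² - 2) = 3 - (-2 + R*X²) = 3 + (2 - R*X²) = 5 - R*X²)
(n(1, 7)*(-23))*4 = ((5 - 1*7*1²)*(-23))*4 = ((5 - 1*7*1)*(-23))*4 = ((5 - 7)*(-23))*4 = -2*(-23)*4 = 46*4 = 184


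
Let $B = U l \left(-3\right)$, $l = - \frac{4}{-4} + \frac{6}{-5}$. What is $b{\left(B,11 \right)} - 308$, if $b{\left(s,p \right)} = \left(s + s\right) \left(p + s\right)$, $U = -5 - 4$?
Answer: $- \frac{9212}{25} \approx -368.48$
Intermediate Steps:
$l = - \frac{1}{5}$ ($l = \left(-4\right) \left(- \frac{1}{4}\right) + 6 \left(- \frac{1}{5}\right) = 1 - \frac{6}{5} = - \frac{1}{5} \approx -0.2$)
$U = -9$
$B = - \frac{27}{5}$ ($B = \left(-9\right) \left(- \frac{1}{5}\right) \left(-3\right) = \frac{9}{5} \left(-3\right) = - \frac{27}{5} \approx -5.4$)
$b{\left(s,p \right)} = 2 s \left(p + s\right)$
$b{\left(B,11 \right)} - 308 = 2 \left(- \frac{27}{5}\right) \left(11 - \frac{27}{5}\right) - 308 = 2 \left(- \frac{27}{5}\right) \frac{28}{5} - 308 = - \frac{1512}{25} - 308 = - \frac{9212}{25}$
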